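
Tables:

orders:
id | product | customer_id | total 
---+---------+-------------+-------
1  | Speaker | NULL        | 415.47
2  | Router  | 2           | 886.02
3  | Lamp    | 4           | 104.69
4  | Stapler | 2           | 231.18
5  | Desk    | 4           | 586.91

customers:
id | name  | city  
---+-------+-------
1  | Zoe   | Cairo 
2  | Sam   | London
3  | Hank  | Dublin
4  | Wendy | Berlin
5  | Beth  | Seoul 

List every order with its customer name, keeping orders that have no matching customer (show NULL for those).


LEFT JOIN keeps every row from orders (the left table); where customer_id has no match in customers, the customer columns become NULL. Walk through each order:
  - order 1 (Speaker): customer_id=NULL, no match -> kept with NULL
  - order 2 (Router): customer_id=2 -> matches Sam
  - order 3 (Lamp): customer_id=4 -> matches Wendy
  - order 4 (Stapler): customer_id=2 -> matches Sam
  - order 5 (Desk): customer_id=4 -> matches Wendy
All 5 rows appear; 1 has NULL customer.

SQL:
SELECT a.product, b.name AS customer
FROM orders a
LEFT JOIN customers b ON a.customer_id = b.id

Result:
product | customer
--------+---------
Speaker | NULL    
Router  | Sam     
Lamp    | Wendy   
Stapler | Sam     
Desk    | Wendy   


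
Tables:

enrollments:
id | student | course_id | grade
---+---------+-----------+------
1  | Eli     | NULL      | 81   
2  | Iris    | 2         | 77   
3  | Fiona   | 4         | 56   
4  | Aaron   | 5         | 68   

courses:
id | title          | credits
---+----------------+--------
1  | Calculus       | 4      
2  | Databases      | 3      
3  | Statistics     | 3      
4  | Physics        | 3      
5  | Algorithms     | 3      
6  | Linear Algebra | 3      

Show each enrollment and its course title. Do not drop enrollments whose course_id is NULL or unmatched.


LEFT JOIN keeps every row from enrollments (the left table); where course_id has no match in courses, the course columns become NULL. Walk through each enrollment:
  - enrollment 1 (Eli): course_id=NULL, no match -> kept with NULL
  - enrollment 2 (Iris): course_id=2 -> matches Databases
  - enrollment 3 (Fiona): course_id=4 -> matches Physics
  - enrollment 4 (Aaron): course_id=5 -> matches Algorithms
All 4 rows appear; 1 has NULL course.

SQL:
SELECT a.student, b.title AS course
FROM enrollments a
LEFT JOIN courses b ON a.course_id = b.id

Result:
student | course    
--------+-----------
Eli     | NULL      
Iris    | Databases 
Fiona   | Physics   
Aaron   | Algorithms


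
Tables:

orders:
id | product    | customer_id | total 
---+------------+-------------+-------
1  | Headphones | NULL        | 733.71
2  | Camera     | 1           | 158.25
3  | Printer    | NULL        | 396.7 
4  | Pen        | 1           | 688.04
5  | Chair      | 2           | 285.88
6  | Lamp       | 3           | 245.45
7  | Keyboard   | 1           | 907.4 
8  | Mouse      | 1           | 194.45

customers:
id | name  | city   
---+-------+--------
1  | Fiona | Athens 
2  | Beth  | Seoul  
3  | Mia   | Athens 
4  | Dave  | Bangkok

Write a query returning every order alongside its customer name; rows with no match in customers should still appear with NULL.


LEFT JOIN keeps every row from orders (the left table); where customer_id has no match in customers, the customer columns become NULL. Walk through each order:
  - order 1 (Headphones): customer_id=NULL, no match -> kept with NULL
  - order 2 (Camera): customer_id=1 -> matches Fiona
  - order 3 (Printer): customer_id=NULL, no match -> kept with NULL
  - order 4 (Pen): customer_id=1 -> matches Fiona
  - order 5 (Chair): customer_id=2 -> matches Beth
  - order 6 (Lamp): customer_id=3 -> matches Mia
  - order 7 (Keyboard): customer_id=1 -> matches Fiona
  - order 8 (Mouse): customer_id=1 -> matches Fiona
All 8 rows appear; 2 have NULL customer.

SQL:
SELECT a.product, b.name AS customer
FROM orders a
LEFT JOIN customers b ON a.customer_id = b.id

Result:
product    | customer
-----------+---------
Headphones | NULL    
Camera     | Fiona   
Printer    | NULL    
Pen        | Fiona   
Chair      | Beth    
Lamp       | Mia     
Keyboard   | Fiona   
Mouse      | Fiona   


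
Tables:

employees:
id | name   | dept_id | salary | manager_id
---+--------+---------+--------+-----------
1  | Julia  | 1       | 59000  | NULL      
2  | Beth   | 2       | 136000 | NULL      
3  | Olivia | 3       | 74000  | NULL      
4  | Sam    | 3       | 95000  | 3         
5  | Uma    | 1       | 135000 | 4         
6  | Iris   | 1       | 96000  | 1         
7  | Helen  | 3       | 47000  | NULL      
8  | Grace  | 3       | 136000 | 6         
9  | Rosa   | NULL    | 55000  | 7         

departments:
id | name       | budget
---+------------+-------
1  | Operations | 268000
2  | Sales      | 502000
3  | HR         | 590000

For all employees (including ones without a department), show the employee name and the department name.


LEFT JOIN keeps every row from employees (the left table); where dept_id has no match in departments, the department columns become NULL. Walk through each employee:
  - employee 1 (Julia): dept_id=1 -> matches Operations
  - employee 2 (Beth): dept_id=2 -> matches Sales
  - employee 3 (Olivia): dept_id=3 -> matches HR
  - employee 4 (Sam): dept_id=3 -> matches HR
  - employee 5 (Uma): dept_id=1 -> matches Operations
  - employee 6 (Iris): dept_id=1 -> matches Operations
  - employee 7 (Helen): dept_id=3 -> matches HR
  - employee 8 (Grace): dept_id=3 -> matches HR
  - employee 9 (Rosa): dept_id=NULL, no match -> kept with NULL
All 9 rows appear; 1 has NULL department.

SQL:
SELECT a.name, b.name AS department
FROM employees a
LEFT JOIN departments b ON a.dept_id = b.id

Result:
name   | department
-------+-----------
Julia  | Operations
Beth   | Sales     
Olivia | HR        
Sam    | HR        
Uma    | Operations
Iris   | Operations
Helen  | HR        
Grace  | HR        
Rosa   | NULL      


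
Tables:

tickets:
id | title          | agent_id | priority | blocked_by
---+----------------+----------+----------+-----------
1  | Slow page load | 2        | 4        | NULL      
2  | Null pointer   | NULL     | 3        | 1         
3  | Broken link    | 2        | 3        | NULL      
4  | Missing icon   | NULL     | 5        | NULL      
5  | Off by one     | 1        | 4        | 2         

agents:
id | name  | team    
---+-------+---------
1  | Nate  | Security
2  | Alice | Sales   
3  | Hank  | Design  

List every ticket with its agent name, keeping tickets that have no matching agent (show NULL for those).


LEFT JOIN keeps every row from tickets (the left table); where agent_id has no match in agents, the agent columns become NULL. Walk through each ticket:
  - ticket 1 (Slow page load): agent_id=2 -> matches Alice
  - ticket 2 (Null pointer): agent_id=NULL, no match -> kept with NULL
  - ticket 3 (Broken link): agent_id=2 -> matches Alice
  - ticket 4 (Missing icon): agent_id=NULL, no match -> kept with NULL
  - ticket 5 (Off by one): agent_id=1 -> matches Nate
All 5 rows appear; 2 have NULL agent.

SQL:
SELECT a.title, b.name AS agent
FROM tickets a
LEFT JOIN agents b ON a.agent_id = b.id

Result:
title          | agent
---------------+------
Slow page load | Alice
Null pointer   | NULL 
Broken link    | Alice
Missing icon   | NULL 
Off by one     | Nate 


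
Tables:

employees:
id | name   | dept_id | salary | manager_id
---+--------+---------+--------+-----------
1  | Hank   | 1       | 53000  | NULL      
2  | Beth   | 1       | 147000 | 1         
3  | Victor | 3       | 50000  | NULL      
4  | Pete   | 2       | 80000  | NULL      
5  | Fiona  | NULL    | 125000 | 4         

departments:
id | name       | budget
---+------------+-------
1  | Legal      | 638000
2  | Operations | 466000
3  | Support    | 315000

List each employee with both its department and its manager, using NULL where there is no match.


Two LEFT JOINs from the same base table employees: one to departments via dept_id, one to employees itself via manager_id. Both are LEFT so every employee is preserved.
Match against departments:
  - employee 1 (Hank): dept_id=1 -> matches Legal
  - employee 2 (Beth): dept_id=1 -> matches Legal
  - employee 3 (Victor): dept_id=3 -> matches Support
  - employee 4 (Pete): dept_id=2 -> matches Operations
  - employee 5 (Fiona): dept_id=NULL, no match -> kept with NULL
Match against employees (self):
  - employee 1 (Hank): manager_id=NULL -> NULL
  - employee 2 (Beth): manager_id=1 -> Hank
  - employee 3 (Victor): manager_id=NULL -> NULL
  - employee 4 (Pete): manager_id=NULL -> NULL
  - employee 5 (Fiona): manager_id=4 -> Pete

SQL:
SELECT a.name, b.name AS department, c.name AS manager
FROM employees a
LEFT JOIN departments b ON a.dept_id = b.id
LEFT JOIN employees c ON a.manager_id = c.id

Result:
name   | department | manager
-------+------------+--------
Hank   | Legal      | NULL   
Beth   | Legal      | Hank   
Victor | Support    | NULL   
Pete   | Operations | NULL   
Fiona  | NULL       | Pete   


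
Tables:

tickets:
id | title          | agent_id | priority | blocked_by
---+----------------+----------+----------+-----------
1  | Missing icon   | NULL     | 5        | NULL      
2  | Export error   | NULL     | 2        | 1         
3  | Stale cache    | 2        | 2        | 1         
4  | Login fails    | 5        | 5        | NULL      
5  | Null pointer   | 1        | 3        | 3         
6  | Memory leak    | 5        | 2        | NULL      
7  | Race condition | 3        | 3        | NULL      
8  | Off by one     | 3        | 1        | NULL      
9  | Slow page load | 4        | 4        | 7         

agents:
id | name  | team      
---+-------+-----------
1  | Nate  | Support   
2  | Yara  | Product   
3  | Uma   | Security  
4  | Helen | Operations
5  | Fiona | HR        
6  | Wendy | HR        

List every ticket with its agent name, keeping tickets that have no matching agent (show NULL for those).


LEFT JOIN keeps every row from tickets (the left table); where agent_id has no match in agents, the agent columns become NULL. Walk through each ticket:
  - ticket 1 (Missing icon): agent_id=NULL, no match -> kept with NULL
  - ticket 2 (Export error): agent_id=NULL, no match -> kept with NULL
  - ticket 3 (Stale cache): agent_id=2 -> matches Yara
  - ticket 4 (Login fails): agent_id=5 -> matches Fiona
  - ticket 5 (Null pointer): agent_id=1 -> matches Nate
  - ticket 6 (Memory leak): agent_id=5 -> matches Fiona
  - ticket 7 (Race condition): agent_id=3 -> matches Uma
  - ticket 8 (Off by one): agent_id=3 -> matches Uma
  - ticket 9 (Slow page load): agent_id=4 -> matches Helen
All 9 rows appear; 2 have NULL agent.

SQL:
SELECT a.title, b.name AS agent
FROM tickets a
LEFT JOIN agents b ON a.agent_id = b.id

Result:
title          | agent
---------------+------
Missing icon   | NULL 
Export error   | NULL 
Stale cache    | Yara 
Login fails    | Fiona
Null pointer   | Nate 
Memory leak    | Fiona
Race condition | Uma  
Off by one     | Uma  
Slow page load | Helen


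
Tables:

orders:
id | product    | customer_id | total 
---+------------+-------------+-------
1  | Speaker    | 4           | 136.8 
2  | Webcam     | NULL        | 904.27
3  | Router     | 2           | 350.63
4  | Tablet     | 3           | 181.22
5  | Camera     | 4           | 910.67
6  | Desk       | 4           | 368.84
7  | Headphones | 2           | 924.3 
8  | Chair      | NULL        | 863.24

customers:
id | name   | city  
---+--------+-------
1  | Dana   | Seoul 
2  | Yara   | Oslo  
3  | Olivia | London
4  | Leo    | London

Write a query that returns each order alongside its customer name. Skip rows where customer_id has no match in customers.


INNER JOIN keeps only orders rows whose customer_id matches an id in customers. Walk through each order:
  - order 1 (Speaker): customer_id=4 -> matches Leo
  - order 2 (Webcam): customer_id=NULL, no match -> dropped
  - order 3 (Router): customer_id=2 -> matches Yara
  - order 4 (Tablet): customer_id=3 -> matches Olivia
  - order 5 (Camera): customer_id=4 -> matches Leo
  - order 6 (Desk): customer_id=4 -> matches Leo
  - order 7 (Headphones): customer_id=2 -> matches Yara
  - order 8 (Chair): customer_id=NULL, no match -> dropped
So 2 of 8 rows are dropped.

SQL:
SELECT a.product, b.name AS customer
FROM orders a
INNER JOIN customers b ON a.customer_id = b.id

Result:
product    | customer
-----------+---------
Speaker    | Leo     
Router     | Yara    
Tablet     | Olivia  
Camera     | Leo     
Desk       | Leo     
Headphones | Yara    


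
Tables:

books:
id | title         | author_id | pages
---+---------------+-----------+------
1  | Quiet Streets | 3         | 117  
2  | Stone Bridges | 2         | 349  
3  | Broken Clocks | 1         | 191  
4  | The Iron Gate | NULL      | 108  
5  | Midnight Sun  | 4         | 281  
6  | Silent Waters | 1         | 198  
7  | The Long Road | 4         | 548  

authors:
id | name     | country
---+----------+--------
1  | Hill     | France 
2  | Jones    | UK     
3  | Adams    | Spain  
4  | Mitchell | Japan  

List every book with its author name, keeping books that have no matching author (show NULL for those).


LEFT JOIN keeps every row from books (the left table); where author_id has no match in authors, the author columns become NULL. Walk through each book:
  - book 1 (Quiet Streets): author_id=3 -> matches Adams
  - book 2 (Stone Bridges): author_id=2 -> matches Jones
  - book 3 (Broken Clocks): author_id=1 -> matches Hill
  - book 4 (The Iron Gate): author_id=NULL, no match -> kept with NULL
  - book 5 (Midnight Sun): author_id=4 -> matches Mitchell
  - book 6 (Silent Waters): author_id=1 -> matches Hill
  - book 7 (The Long Road): author_id=4 -> matches Mitchell
All 7 rows appear; 1 has NULL author.

SQL:
SELECT a.title, b.name AS author
FROM books a
LEFT JOIN authors b ON a.author_id = b.id

Result:
title         | author  
--------------+---------
Quiet Streets | Adams   
Stone Bridges | Jones   
Broken Clocks | Hill    
The Iron Gate | NULL    
Midnight Sun  | Mitchell
Silent Waters | Hill    
The Long Road | Mitchell


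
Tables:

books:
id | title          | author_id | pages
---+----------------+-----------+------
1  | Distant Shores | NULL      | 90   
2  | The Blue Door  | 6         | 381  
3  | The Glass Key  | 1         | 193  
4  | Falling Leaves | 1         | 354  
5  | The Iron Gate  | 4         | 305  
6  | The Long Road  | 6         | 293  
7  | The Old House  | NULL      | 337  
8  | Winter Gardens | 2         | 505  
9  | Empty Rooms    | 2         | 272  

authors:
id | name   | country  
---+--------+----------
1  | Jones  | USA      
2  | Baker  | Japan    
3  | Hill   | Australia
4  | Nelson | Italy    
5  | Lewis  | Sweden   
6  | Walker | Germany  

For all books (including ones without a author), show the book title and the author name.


LEFT JOIN keeps every row from books (the left table); where author_id has no match in authors, the author columns become NULL. Walk through each book:
  - book 1 (Distant Shores): author_id=NULL, no match -> kept with NULL
  - book 2 (The Blue Door): author_id=6 -> matches Walker
  - book 3 (The Glass Key): author_id=1 -> matches Jones
  - book 4 (Falling Leaves): author_id=1 -> matches Jones
  - book 5 (The Iron Gate): author_id=4 -> matches Nelson
  - book 6 (The Long Road): author_id=6 -> matches Walker
  - book 7 (The Old House): author_id=NULL, no match -> kept with NULL
  - book 8 (Winter Gardens): author_id=2 -> matches Baker
  - book 9 (Empty Rooms): author_id=2 -> matches Baker
All 9 rows appear; 2 have NULL author.

SQL:
SELECT a.title, b.name AS author
FROM books a
LEFT JOIN authors b ON a.author_id = b.id

Result:
title          | author
---------------+-------
Distant Shores | NULL  
The Blue Door  | Walker
The Glass Key  | Jones 
Falling Leaves | Jones 
The Iron Gate  | Nelson
The Long Road  | Walker
The Old House  | NULL  
Winter Gardens | Baker 
Empty Rooms    | Baker 


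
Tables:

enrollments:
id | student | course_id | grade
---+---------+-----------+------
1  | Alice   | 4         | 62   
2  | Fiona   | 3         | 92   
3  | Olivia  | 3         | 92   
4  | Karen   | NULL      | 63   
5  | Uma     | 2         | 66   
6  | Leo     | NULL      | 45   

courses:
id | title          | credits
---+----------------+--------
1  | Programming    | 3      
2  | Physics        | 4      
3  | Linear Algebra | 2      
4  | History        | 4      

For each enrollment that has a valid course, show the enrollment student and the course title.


INNER JOIN keeps only enrollments rows whose course_id matches an id in courses. Walk through each enrollment:
  - enrollment 1 (Alice): course_id=4 -> matches History
  - enrollment 2 (Fiona): course_id=3 -> matches Linear Algebra
  - enrollment 3 (Olivia): course_id=3 -> matches Linear Algebra
  - enrollment 4 (Karen): course_id=NULL, no match -> dropped
  - enrollment 5 (Uma): course_id=2 -> matches Physics
  - enrollment 6 (Leo): course_id=NULL, no match -> dropped
So 2 of 6 rows are dropped.

SQL:
SELECT a.student, b.title AS course
FROM enrollments a
INNER JOIN courses b ON a.course_id = b.id

Result:
student | course        
--------+---------------
Alice   | History       
Fiona   | Linear Algebra
Olivia  | Linear Algebra
Uma     | Physics       


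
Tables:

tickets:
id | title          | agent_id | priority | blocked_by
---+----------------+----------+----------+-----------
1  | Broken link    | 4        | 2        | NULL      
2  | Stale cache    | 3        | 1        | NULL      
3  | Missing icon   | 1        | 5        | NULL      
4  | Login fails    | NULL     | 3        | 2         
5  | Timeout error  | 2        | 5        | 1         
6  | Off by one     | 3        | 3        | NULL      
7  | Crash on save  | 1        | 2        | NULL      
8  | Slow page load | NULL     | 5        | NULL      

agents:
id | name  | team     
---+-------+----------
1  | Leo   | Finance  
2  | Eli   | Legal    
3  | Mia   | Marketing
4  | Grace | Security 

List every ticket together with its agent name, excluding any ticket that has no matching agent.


INNER JOIN keeps only tickets rows whose agent_id matches an id in agents. Walk through each ticket:
  - ticket 1 (Broken link): agent_id=4 -> matches Grace
  - ticket 2 (Stale cache): agent_id=3 -> matches Mia
  - ticket 3 (Missing icon): agent_id=1 -> matches Leo
  - ticket 4 (Login fails): agent_id=NULL, no match -> dropped
  - ticket 5 (Timeout error): agent_id=2 -> matches Eli
  - ticket 6 (Off by one): agent_id=3 -> matches Mia
  - ticket 7 (Crash on save): agent_id=1 -> matches Leo
  - ticket 8 (Slow page load): agent_id=NULL, no match -> dropped
So 2 of 8 rows are dropped.

SQL:
SELECT a.title, b.name AS agent
FROM tickets a
INNER JOIN agents b ON a.agent_id = b.id

Result:
title         | agent
--------------+------
Broken link   | Grace
Stale cache   | Mia  
Missing icon  | Leo  
Timeout error | Eli  
Off by one    | Mia  
Crash on save | Leo  


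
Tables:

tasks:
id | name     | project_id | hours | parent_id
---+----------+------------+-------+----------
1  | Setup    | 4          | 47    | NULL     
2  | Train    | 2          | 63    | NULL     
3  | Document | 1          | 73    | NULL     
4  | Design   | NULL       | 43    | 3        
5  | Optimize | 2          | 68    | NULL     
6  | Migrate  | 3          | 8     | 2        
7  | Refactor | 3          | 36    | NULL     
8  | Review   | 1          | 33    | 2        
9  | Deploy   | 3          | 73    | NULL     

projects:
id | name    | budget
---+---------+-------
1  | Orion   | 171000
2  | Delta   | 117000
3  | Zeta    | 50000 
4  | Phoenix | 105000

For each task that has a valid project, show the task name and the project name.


INNER JOIN keeps only tasks rows whose project_id matches an id in projects. Walk through each task:
  - task 1 (Setup): project_id=4 -> matches Phoenix
  - task 2 (Train): project_id=2 -> matches Delta
  - task 3 (Document): project_id=1 -> matches Orion
  - task 4 (Design): project_id=NULL, no match -> dropped
  - task 5 (Optimize): project_id=2 -> matches Delta
  - task 6 (Migrate): project_id=3 -> matches Zeta
  - task 7 (Refactor): project_id=3 -> matches Zeta
  - task 8 (Review): project_id=1 -> matches Orion
  - task 9 (Deploy): project_id=3 -> matches Zeta
So 1 of 9 rows is dropped.

SQL:
SELECT a.name, b.name AS project
FROM tasks a
INNER JOIN projects b ON a.project_id = b.id

Result:
name     | project
---------+--------
Setup    | Phoenix
Train    | Delta  
Document | Orion  
Optimize | Delta  
Migrate  | Zeta   
Refactor | Zeta   
Review   | Orion  
Deploy   | Zeta   


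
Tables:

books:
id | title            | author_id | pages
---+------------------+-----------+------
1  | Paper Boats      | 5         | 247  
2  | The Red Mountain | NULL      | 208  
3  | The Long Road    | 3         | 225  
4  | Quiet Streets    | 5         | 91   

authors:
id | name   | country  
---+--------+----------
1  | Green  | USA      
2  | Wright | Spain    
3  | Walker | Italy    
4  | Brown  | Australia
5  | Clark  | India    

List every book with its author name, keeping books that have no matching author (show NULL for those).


LEFT JOIN keeps every row from books (the left table); where author_id has no match in authors, the author columns become NULL. Walk through each book:
  - book 1 (Paper Boats): author_id=5 -> matches Clark
  - book 2 (The Red Mountain): author_id=NULL, no match -> kept with NULL
  - book 3 (The Long Road): author_id=3 -> matches Walker
  - book 4 (Quiet Streets): author_id=5 -> matches Clark
All 4 rows appear; 1 has NULL author.

SQL:
SELECT a.title, b.name AS author
FROM books a
LEFT JOIN authors b ON a.author_id = b.id

Result:
title            | author
-----------------+-------
Paper Boats      | Clark 
The Red Mountain | NULL  
The Long Road    | Walker
Quiet Streets    | Clark 


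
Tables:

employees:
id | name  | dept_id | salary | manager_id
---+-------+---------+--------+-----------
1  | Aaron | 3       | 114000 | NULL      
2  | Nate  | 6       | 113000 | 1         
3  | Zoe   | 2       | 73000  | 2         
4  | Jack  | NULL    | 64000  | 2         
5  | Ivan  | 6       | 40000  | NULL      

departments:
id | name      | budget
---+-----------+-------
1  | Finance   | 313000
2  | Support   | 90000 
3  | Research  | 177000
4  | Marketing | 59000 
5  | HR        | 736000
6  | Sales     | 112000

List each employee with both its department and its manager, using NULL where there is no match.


Two LEFT JOINs from the same base table employees: one to departments via dept_id, one to employees itself via manager_id. Both are LEFT so every employee is preserved.
Match against departments:
  - employee 1 (Aaron): dept_id=3 -> matches Research
  - employee 2 (Nate): dept_id=6 -> matches Sales
  - employee 3 (Zoe): dept_id=2 -> matches Support
  - employee 4 (Jack): dept_id=NULL, no match -> kept with NULL
  - employee 5 (Ivan): dept_id=6 -> matches Sales
Match against employees (self):
  - employee 1 (Aaron): manager_id=NULL -> NULL
  - employee 2 (Nate): manager_id=1 -> Aaron
  - employee 3 (Zoe): manager_id=2 -> Nate
  - employee 4 (Jack): manager_id=2 -> Nate
  - employee 5 (Ivan): manager_id=NULL -> NULL

SQL:
SELECT a.name, b.name AS department, c.name AS manager
FROM employees a
LEFT JOIN departments b ON a.dept_id = b.id
LEFT JOIN employees c ON a.manager_id = c.id

Result:
name  | department | manager
------+------------+--------
Aaron | Research   | NULL   
Nate  | Sales      | Aaron  
Zoe   | Support    | Nate   
Jack  | NULL       | Nate   
Ivan  | Sales      | NULL   


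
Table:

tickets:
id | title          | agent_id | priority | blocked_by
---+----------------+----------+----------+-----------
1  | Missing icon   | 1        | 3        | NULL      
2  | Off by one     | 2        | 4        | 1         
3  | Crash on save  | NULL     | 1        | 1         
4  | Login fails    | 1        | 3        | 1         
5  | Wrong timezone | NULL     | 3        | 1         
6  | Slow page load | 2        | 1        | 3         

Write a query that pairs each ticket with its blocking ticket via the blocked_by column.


This is a self-join: tickets is joined to a second copy of itself, matching each row's blocked_by to another row's id. Use LEFT JOIN so rows with blocked_by=NULL are kept.
  - ticket 1 (Missing icon): blocked_by=NULL -> NULL
  - ticket 2 (Off by one): blocked_by=1 -> Missing icon
  - ticket 3 (Crash on save): blocked_by=1 -> Missing icon
  - ticket 4 (Login fails): blocked_by=1 -> Missing icon
  - ticket 5 (Wrong timezone): blocked_by=1 -> Missing icon
  - ticket 6 (Slow page load): blocked_by=3 -> Crash on save

SQL:
SELECT a.title AS item, b.title AS blocked_by
FROM tickets a
LEFT JOIN tickets b ON a.blocked_by = b.id

Result:
item           | blocked_by   
---------------+--------------
Missing icon   | NULL         
Off by one     | Missing icon 
Crash on save  | Missing icon 
Login fails    | Missing icon 
Wrong timezone | Missing icon 
Slow page load | Crash on save


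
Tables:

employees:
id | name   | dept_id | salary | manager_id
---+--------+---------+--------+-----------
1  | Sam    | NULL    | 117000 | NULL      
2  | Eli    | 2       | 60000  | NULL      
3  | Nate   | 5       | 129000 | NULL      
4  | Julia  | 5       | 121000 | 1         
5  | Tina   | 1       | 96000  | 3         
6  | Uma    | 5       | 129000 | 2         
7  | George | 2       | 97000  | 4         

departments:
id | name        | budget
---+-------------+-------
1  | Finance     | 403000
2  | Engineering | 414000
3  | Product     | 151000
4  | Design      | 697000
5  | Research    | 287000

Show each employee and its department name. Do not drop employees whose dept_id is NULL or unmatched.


LEFT JOIN keeps every row from employees (the left table); where dept_id has no match in departments, the department columns become NULL. Walk through each employee:
  - employee 1 (Sam): dept_id=NULL, no match -> kept with NULL
  - employee 2 (Eli): dept_id=2 -> matches Engineering
  - employee 3 (Nate): dept_id=5 -> matches Research
  - employee 4 (Julia): dept_id=5 -> matches Research
  - employee 5 (Tina): dept_id=1 -> matches Finance
  - employee 6 (Uma): dept_id=5 -> matches Research
  - employee 7 (George): dept_id=2 -> matches Engineering
All 7 rows appear; 1 has NULL department.

SQL:
SELECT a.name, b.name AS department
FROM employees a
LEFT JOIN departments b ON a.dept_id = b.id

Result:
name   | department 
-------+------------
Sam    | NULL       
Eli    | Engineering
Nate   | Research   
Julia  | Research   
Tina   | Finance    
Uma    | Research   
George | Engineering


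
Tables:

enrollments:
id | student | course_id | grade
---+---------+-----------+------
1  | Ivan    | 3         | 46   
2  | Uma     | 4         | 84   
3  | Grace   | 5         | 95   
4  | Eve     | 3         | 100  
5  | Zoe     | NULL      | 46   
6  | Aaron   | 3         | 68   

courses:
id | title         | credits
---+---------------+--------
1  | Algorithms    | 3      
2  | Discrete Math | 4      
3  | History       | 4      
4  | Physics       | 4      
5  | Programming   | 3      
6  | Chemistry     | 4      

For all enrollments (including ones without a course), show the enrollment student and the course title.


LEFT JOIN keeps every row from enrollments (the left table); where course_id has no match in courses, the course columns become NULL. Walk through each enrollment:
  - enrollment 1 (Ivan): course_id=3 -> matches History
  - enrollment 2 (Uma): course_id=4 -> matches Physics
  - enrollment 3 (Grace): course_id=5 -> matches Programming
  - enrollment 4 (Eve): course_id=3 -> matches History
  - enrollment 5 (Zoe): course_id=NULL, no match -> kept with NULL
  - enrollment 6 (Aaron): course_id=3 -> matches History
All 6 rows appear; 1 has NULL course.

SQL:
SELECT a.student, b.title AS course
FROM enrollments a
LEFT JOIN courses b ON a.course_id = b.id

Result:
student | course     
--------+------------
Ivan    | History    
Uma     | Physics    
Grace   | Programming
Eve     | History    
Zoe     | NULL       
Aaron   | History    


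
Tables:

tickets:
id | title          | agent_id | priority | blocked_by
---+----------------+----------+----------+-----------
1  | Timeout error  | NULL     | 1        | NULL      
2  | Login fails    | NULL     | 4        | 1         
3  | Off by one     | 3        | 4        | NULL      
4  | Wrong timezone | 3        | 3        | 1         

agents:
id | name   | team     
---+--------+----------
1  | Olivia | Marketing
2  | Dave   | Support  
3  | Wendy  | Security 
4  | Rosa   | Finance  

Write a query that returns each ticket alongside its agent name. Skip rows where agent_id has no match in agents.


INNER JOIN keeps only tickets rows whose agent_id matches an id in agents. Walk through each ticket:
  - ticket 1 (Timeout error): agent_id=NULL, no match -> dropped
  - ticket 2 (Login fails): agent_id=NULL, no match -> dropped
  - ticket 3 (Off by one): agent_id=3 -> matches Wendy
  - ticket 4 (Wrong timezone): agent_id=3 -> matches Wendy
So 2 of 4 rows are dropped.

SQL:
SELECT a.title, b.name AS agent
FROM tickets a
INNER JOIN agents b ON a.agent_id = b.id

Result:
title          | agent
---------------+------
Off by one     | Wendy
Wrong timezone | Wendy


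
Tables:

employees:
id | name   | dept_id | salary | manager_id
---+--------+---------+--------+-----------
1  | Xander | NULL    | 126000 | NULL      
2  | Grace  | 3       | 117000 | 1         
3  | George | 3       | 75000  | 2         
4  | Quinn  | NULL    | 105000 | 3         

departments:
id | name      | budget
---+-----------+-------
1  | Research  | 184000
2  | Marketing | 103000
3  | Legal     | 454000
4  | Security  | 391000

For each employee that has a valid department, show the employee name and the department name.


INNER JOIN keeps only employees rows whose dept_id matches an id in departments. Walk through each employee:
  - employee 1 (Xander): dept_id=NULL, no match -> dropped
  - employee 2 (Grace): dept_id=3 -> matches Legal
  - employee 3 (George): dept_id=3 -> matches Legal
  - employee 4 (Quinn): dept_id=NULL, no match -> dropped
So 2 of 4 rows are dropped.

SQL:
SELECT a.name, b.name AS department
FROM employees a
INNER JOIN departments b ON a.dept_id = b.id

Result:
name   | department
-------+-----------
Grace  | Legal     
George | Legal     


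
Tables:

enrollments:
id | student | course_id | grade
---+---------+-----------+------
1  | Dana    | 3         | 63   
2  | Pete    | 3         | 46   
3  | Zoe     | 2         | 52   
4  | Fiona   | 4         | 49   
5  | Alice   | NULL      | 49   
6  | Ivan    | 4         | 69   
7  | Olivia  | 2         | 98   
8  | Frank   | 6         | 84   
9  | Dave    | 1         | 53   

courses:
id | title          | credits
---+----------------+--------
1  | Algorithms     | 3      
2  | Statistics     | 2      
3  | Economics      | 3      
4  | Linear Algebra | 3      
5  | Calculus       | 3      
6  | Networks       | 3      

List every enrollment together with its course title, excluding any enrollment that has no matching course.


INNER JOIN keeps only enrollments rows whose course_id matches an id in courses. Walk through each enrollment:
  - enrollment 1 (Dana): course_id=3 -> matches Economics
  - enrollment 2 (Pete): course_id=3 -> matches Economics
  - enrollment 3 (Zoe): course_id=2 -> matches Statistics
  - enrollment 4 (Fiona): course_id=4 -> matches Linear Algebra
  - enrollment 5 (Alice): course_id=NULL, no match -> dropped
  - enrollment 6 (Ivan): course_id=4 -> matches Linear Algebra
  - enrollment 7 (Olivia): course_id=2 -> matches Statistics
  - enrollment 8 (Frank): course_id=6 -> matches Networks
  - enrollment 9 (Dave): course_id=1 -> matches Algorithms
So 1 of 9 rows is dropped.

SQL:
SELECT a.student, b.title AS course
FROM enrollments a
INNER JOIN courses b ON a.course_id = b.id

Result:
student | course        
--------+---------------
Dana    | Economics     
Pete    | Economics     
Zoe     | Statistics    
Fiona   | Linear Algebra
Ivan    | Linear Algebra
Olivia  | Statistics    
Frank   | Networks      
Dave    | Algorithms    


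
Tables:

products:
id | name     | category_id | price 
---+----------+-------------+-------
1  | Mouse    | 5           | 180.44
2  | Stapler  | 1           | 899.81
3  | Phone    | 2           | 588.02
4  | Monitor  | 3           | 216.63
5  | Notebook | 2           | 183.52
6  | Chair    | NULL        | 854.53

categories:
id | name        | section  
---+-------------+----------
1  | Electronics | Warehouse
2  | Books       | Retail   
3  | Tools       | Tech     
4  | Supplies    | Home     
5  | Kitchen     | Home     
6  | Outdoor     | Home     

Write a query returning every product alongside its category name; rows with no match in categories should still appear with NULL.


LEFT JOIN keeps every row from products (the left table); where category_id has no match in categories, the category columns become NULL. Walk through each product:
  - product 1 (Mouse): category_id=5 -> matches Kitchen
  - product 2 (Stapler): category_id=1 -> matches Electronics
  - product 3 (Phone): category_id=2 -> matches Books
  - product 4 (Monitor): category_id=3 -> matches Tools
  - product 5 (Notebook): category_id=2 -> matches Books
  - product 6 (Chair): category_id=NULL, no match -> kept with NULL
All 6 rows appear; 1 has NULL category.

SQL:
SELECT a.name, b.name AS category
FROM products a
LEFT JOIN categories b ON a.category_id = b.id

Result:
name     | category   
---------+------------
Mouse    | Kitchen    
Stapler  | Electronics
Phone    | Books      
Monitor  | Tools      
Notebook | Books      
Chair    | NULL       


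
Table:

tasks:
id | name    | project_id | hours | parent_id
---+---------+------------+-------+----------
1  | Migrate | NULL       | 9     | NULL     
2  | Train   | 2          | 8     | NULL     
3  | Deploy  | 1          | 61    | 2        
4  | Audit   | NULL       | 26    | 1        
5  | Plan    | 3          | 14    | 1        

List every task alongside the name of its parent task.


This is a self-join: tasks is joined to a second copy of itself, matching each row's parent_id to another row's id. Use LEFT JOIN so rows with parent_id=NULL are kept.
  - task 1 (Migrate): parent_id=NULL -> NULL
  - task 2 (Train): parent_id=NULL -> NULL
  - task 3 (Deploy): parent_id=2 -> Train
  - task 4 (Audit): parent_id=1 -> Migrate
  - task 5 (Plan): parent_id=1 -> Migrate

SQL:
SELECT a.name AS item, b.name AS parent
FROM tasks a
LEFT JOIN tasks b ON a.parent_id = b.id

Result:
item    | parent 
--------+--------
Migrate | NULL   
Train   | NULL   
Deploy  | Train  
Audit   | Migrate
Plan    | Migrate


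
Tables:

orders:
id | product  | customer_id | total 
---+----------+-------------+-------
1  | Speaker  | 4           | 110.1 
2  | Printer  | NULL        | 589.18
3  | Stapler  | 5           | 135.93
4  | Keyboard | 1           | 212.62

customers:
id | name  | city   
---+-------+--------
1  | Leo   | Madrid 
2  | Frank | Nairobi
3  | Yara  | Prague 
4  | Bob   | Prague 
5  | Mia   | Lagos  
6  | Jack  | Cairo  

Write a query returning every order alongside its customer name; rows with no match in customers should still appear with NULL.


LEFT JOIN keeps every row from orders (the left table); where customer_id has no match in customers, the customer columns become NULL. Walk through each order:
  - order 1 (Speaker): customer_id=4 -> matches Bob
  - order 2 (Printer): customer_id=NULL, no match -> kept with NULL
  - order 3 (Stapler): customer_id=5 -> matches Mia
  - order 4 (Keyboard): customer_id=1 -> matches Leo
All 4 rows appear; 1 has NULL customer.

SQL:
SELECT a.product, b.name AS customer
FROM orders a
LEFT JOIN customers b ON a.customer_id = b.id

Result:
product  | customer
---------+---------
Speaker  | Bob     
Printer  | NULL    
Stapler  | Mia     
Keyboard | Leo     


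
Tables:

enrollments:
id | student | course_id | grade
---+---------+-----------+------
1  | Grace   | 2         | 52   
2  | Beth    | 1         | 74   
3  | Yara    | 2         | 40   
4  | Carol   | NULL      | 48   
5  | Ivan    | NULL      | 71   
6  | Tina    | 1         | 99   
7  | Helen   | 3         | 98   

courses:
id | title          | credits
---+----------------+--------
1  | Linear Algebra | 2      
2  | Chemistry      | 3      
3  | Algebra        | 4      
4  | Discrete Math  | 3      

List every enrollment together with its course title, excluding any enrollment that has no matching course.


INNER JOIN keeps only enrollments rows whose course_id matches an id in courses. Walk through each enrollment:
  - enrollment 1 (Grace): course_id=2 -> matches Chemistry
  - enrollment 2 (Beth): course_id=1 -> matches Linear Algebra
  - enrollment 3 (Yara): course_id=2 -> matches Chemistry
  - enrollment 4 (Carol): course_id=NULL, no match -> dropped
  - enrollment 5 (Ivan): course_id=NULL, no match -> dropped
  - enrollment 6 (Tina): course_id=1 -> matches Linear Algebra
  - enrollment 7 (Helen): course_id=3 -> matches Algebra
So 2 of 7 rows are dropped.

SQL:
SELECT a.student, b.title AS course
FROM enrollments a
INNER JOIN courses b ON a.course_id = b.id

Result:
student | course        
--------+---------------
Grace   | Chemistry     
Beth    | Linear Algebra
Yara    | Chemistry     
Tina    | Linear Algebra
Helen   | Algebra       


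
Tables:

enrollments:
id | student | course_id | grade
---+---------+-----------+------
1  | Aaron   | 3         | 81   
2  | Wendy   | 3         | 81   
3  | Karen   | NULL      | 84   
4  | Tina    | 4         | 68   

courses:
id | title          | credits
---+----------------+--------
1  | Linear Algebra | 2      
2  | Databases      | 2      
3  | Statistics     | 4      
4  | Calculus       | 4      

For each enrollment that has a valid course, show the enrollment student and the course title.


INNER JOIN keeps only enrollments rows whose course_id matches an id in courses. Walk through each enrollment:
  - enrollment 1 (Aaron): course_id=3 -> matches Statistics
  - enrollment 2 (Wendy): course_id=3 -> matches Statistics
  - enrollment 3 (Karen): course_id=NULL, no match -> dropped
  - enrollment 4 (Tina): course_id=4 -> matches Calculus
So 1 of 4 rows is dropped.

SQL:
SELECT a.student, b.title AS course
FROM enrollments a
INNER JOIN courses b ON a.course_id = b.id

Result:
student | course    
--------+-----------
Aaron   | Statistics
Wendy   | Statistics
Tina    | Calculus  


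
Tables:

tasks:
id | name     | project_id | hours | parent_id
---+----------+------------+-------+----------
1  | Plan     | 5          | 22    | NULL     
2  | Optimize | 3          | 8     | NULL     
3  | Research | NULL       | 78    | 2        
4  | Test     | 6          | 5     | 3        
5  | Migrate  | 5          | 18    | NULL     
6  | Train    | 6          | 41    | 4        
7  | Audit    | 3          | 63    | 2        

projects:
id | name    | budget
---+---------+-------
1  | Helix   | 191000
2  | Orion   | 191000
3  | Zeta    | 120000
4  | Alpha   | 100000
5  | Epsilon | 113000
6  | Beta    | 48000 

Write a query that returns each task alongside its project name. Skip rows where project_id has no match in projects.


INNER JOIN keeps only tasks rows whose project_id matches an id in projects. Walk through each task:
  - task 1 (Plan): project_id=5 -> matches Epsilon
  - task 2 (Optimize): project_id=3 -> matches Zeta
  - task 3 (Research): project_id=NULL, no match -> dropped
  - task 4 (Test): project_id=6 -> matches Beta
  - task 5 (Migrate): project_id=5 -> matches Epsilon
  - task 6 (Train): project_id=6 -> matches Beta
  - task 7 (Audit): project_id=3 -> matches Zeta
So 1 of 7 rows is dropped.

SQL:
SELECT a.name, b.name AS project
FROM tasks a
INNER JOIN projects b ON a.project_id = b.id

Result:
name     | project
---------+--------
Plan     | Epsilon
Optimize | Zeta   
Test     | Beta   
Migrate  | Epsilon
Train    | Beta   
Audit    | Zeta   


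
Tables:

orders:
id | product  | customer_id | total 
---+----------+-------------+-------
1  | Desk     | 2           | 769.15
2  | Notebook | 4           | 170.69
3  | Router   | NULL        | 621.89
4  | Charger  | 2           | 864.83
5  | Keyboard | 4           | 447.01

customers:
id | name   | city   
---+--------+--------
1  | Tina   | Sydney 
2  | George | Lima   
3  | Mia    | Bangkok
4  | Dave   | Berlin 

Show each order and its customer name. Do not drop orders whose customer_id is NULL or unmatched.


LEFT JOIN keeps every row from orders (the left table); where customer_id has no match in customers, the customer columns become NULL. Walk through each order:
  - order 1 (Desk): customer_id=2 -> matches George
  - order 2 (Notebook): customer_id=4 -> matches Dave
  - order 3 (Router): customer_id=NULL, no match -> kept with NULL
  - order 4 (Charger): customer_id=2 -> matches George
  - order 5 (Keyboard): customer_id=4 -> matches Dave
All 5 rows appear; 1 has NULL customer.

SQL:
SELECT a.product, b.name AS customer
FROM orders a
LEFT JOIN customers b ON a.customer_id = b.id

Result:
product  | customer
---------+---------
Desk     | George  
Notebook | Dave    
Router   | NULL    
Charger  | George  
Keyboard | Dave    
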